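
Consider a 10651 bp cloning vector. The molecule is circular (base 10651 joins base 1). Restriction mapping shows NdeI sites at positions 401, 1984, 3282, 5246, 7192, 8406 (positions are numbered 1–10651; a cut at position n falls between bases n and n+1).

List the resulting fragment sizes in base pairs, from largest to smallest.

Circular molecule, 6 cuts → 6 fragments:
  1984 − 401 = 1583 bp
  3282 − 1984 = 1298 bp
  5246 − 3282 = 1964 bp
  7192 − 5246 = 1946 bp
  8406 − 7192 = 1214 bp
  wrap: 10651 − 8406 + 401 = 2646 bp
Sorted largest to smallest: 2646, 1964, 1946, 1583, 1298, 1214 bp.

2646, 1964, 1946, 1583, 1298, 1214 bp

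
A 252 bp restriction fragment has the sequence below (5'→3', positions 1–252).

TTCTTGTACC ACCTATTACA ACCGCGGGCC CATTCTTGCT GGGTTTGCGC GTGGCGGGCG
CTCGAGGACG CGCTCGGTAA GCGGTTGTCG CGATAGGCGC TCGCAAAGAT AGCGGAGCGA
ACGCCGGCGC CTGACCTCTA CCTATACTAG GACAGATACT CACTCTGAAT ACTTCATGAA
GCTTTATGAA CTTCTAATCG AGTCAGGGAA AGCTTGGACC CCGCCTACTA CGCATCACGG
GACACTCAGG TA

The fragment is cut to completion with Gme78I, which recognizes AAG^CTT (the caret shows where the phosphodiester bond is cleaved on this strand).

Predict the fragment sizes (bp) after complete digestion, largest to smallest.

Gme78I sites (AAGCTT) start at positions 179, 210.
Gme78I cuts after base 3 of each site, so after positions 181, 212.
Linear molecule, 2 cuts → 3 fragments:
  1–181 → 181 bp
  182–212 → 31 bp
  213–252 → 40 bp
Sorted largest to smallest: 181, 40, 31 bp.

181, 40, 31 bp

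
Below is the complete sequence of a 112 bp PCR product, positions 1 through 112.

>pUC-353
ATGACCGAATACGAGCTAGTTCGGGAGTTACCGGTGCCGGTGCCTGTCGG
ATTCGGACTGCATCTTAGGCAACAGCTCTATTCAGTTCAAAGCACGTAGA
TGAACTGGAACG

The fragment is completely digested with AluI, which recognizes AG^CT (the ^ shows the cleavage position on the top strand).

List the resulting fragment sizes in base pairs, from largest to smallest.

AluI sites (AGCT) start at positions 14, 74.
AluI cuts after base 2 of each site, so after positions 15, 75.
Linear molecule, 2 cuts → 3 fragments:
  1–15 → 15 bp
  16–75 → 60 bp
  76–112 → 37 bp
Sorted largest to smallest: 60, 37, 15 bp.

60, 37, 15 bp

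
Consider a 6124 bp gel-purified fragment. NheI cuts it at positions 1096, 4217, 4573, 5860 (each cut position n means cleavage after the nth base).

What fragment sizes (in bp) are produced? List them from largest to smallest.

3121, 1287, 1096, 356, 264 bp

Linear molecule, 4 cuts → 5 fragments:
  1096 − 0 = 1096 bp
  4217 − 1096 = 3121 bp
  4573 − 4217 = 356 bp
  5860 − 4573 = 1287 bp
  6124 − 5860 = 264 bp
Sorted largest to smallest: 3121, 1287, 1096, 356, 264 bp.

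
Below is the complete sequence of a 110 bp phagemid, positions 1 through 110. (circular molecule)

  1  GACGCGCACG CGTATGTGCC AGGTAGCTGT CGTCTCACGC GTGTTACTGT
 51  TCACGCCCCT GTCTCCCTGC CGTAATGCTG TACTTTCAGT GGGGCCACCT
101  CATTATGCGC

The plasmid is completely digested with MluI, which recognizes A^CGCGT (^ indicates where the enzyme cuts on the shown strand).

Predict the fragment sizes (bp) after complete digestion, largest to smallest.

81, 29 bp

MluI sites (ACGCGT) start at positions 8, 37.
MluI cuts after the first base of each site, so after positions 8, 37.
Circular molecule, 2 cuts → 2 fragments:
  9–37 → 29 bp
  38–110 then 1–8 → 73 + 8 = 81 bp
Sorted largest to smallest: 81, 29 bp.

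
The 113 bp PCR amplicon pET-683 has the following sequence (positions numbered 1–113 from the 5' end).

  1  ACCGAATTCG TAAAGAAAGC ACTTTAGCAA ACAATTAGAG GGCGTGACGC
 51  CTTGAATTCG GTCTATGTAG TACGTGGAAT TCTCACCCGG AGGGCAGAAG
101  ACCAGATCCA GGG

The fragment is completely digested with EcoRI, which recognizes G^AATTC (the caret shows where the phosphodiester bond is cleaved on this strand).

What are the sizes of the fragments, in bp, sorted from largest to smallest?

EcoRI sites (GAATTC) start at positions 4, 54, 77.
EcoRI cuts after the first base of each site, so after positions 4, 54, 77.
Linear molecule, 3 cuts → 4 fragments:
  1–4 → 4 bp
  5–54 → 50 bp
  55–77 → 23 bp
  78–113 → 36 bp
Sorted largest to smallest: 50, 36, 23, 4 bp.

50, 36, 23, 4 bp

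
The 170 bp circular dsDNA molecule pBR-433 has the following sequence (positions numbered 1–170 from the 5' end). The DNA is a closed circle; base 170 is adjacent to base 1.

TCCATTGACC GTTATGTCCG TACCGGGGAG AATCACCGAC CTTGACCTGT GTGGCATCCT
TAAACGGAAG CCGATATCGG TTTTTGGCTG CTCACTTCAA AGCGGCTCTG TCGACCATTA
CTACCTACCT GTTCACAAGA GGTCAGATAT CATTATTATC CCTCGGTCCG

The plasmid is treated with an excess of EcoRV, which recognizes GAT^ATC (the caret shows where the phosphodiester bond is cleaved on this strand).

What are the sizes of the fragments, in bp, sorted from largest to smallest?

EcoRV sites (GATATC) start at positions 73, 146.
EcoRV cuts after base 3 of each site, so after positions 75, 148.
Circular molecule, 2 cuts → 2 fragments:
  76–148 → 73 bp
  149–170 then 1–75 → 22 + 75 = 97 bp
Sorted largest to smallest: 97, 73 bp.

97, 73 bp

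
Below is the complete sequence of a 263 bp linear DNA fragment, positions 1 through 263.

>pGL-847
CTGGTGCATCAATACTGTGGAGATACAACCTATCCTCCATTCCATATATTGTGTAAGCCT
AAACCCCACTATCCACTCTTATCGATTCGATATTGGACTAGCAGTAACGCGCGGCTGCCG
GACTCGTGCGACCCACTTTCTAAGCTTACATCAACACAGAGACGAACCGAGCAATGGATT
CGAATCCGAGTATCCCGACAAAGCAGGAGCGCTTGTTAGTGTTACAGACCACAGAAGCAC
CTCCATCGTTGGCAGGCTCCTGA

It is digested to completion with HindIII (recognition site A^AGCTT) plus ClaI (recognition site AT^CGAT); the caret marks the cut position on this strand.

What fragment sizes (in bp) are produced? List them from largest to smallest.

The HindIII site (AAGCTT) starts at position 142.
HindIII cuts after the first base of each site, so after position 142.
The ClaI site (ATCGAT) starts at position 81.
ClaI cuts after base 2 of each site, so after position 82.
Combined cut positions: 82, 142.
Linear molecule, 2 cuts → 3 fragments:
  1–82 → 82 bp
  83–142 → 60 bp
  143–263 → 121 bp
Sorted largest to smallest: 121, 82, 60 bp.

121, 82, 60 bp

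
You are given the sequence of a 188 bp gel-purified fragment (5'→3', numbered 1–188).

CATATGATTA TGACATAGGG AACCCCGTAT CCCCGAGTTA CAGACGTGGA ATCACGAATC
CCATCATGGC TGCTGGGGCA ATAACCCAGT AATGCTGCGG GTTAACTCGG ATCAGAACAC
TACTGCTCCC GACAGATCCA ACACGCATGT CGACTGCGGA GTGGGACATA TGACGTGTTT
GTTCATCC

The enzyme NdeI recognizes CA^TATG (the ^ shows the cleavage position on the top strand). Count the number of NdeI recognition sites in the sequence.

CATATG occurs starting at positions 1, 167.
NdeI cuts at 2 sites.

2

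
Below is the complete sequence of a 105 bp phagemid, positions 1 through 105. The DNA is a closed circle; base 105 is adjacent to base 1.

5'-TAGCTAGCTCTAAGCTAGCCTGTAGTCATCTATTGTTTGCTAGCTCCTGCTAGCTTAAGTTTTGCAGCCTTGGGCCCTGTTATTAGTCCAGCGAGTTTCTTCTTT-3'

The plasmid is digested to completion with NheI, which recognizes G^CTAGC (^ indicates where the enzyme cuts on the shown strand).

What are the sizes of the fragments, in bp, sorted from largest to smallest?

NheI sites (GCTAGC) start at positions 3, 14, 39, 49.
NheI cuts after the first base of each site, so after positions 3, 14, 39, 49.
Circular molecule, 4 cuts → 4 fragments:
  4–14 → 11 bp
  15–39 → 25 bp
  40–49 → 10 bp
  50–105 then 1–3 → 56 + 3 = 59 bp
Sorted largest to smallest: 59, 25, 11, 10 bp.

59, 25, 11, 10 bp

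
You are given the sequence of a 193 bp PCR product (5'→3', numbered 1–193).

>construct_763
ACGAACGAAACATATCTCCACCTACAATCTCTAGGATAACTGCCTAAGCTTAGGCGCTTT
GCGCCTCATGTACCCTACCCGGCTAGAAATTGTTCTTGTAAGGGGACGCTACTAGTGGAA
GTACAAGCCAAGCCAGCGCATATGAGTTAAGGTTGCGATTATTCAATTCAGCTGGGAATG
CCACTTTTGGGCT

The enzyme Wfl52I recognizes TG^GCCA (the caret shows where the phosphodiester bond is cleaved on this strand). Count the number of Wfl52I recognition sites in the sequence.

No occurrence of TGGCCA is present in the sequence.
Wfl52I does not cut: 0 sites.

0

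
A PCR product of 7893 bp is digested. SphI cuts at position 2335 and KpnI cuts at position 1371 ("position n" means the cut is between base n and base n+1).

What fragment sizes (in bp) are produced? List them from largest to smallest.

Combined cut positions (sorted): 1371, 2335.
Linear molecule, 2 cuts → 3 fragments:
  1371 − 0 = 1371 bp
  2335 − 1371 = 964 bp
  7893 − 2335 = 5558 bp
Sorted largest to smallest: 5558, 1371, 964 bp.

5558, 1371, 964 bp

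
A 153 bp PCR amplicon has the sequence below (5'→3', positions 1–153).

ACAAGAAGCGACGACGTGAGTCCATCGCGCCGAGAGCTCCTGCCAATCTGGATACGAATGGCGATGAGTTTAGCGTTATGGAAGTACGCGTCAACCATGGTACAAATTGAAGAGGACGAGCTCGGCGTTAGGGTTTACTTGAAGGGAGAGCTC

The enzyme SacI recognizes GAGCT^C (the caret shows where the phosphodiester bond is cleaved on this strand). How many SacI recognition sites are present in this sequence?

3

GAGCTC occurs starting at positions 34, 118, 148.
SacI cuts at 3 sites.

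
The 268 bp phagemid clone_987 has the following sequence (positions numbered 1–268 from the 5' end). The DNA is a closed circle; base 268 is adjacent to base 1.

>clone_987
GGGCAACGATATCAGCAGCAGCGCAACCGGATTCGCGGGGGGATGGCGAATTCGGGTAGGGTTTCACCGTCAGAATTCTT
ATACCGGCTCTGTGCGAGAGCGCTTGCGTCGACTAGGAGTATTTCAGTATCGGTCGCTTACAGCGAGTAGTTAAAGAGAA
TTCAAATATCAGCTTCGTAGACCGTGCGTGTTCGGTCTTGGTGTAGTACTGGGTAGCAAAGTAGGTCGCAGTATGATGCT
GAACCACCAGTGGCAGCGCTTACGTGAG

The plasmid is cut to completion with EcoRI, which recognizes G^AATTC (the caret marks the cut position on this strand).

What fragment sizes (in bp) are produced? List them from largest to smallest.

EcoRI sites (GAATTC) start at positions 48, 73, 158.
EcoRI cuts after the first base of each site, so after positions 48, 73, 158.
Circular molecule, 3 cuts → 3 fragments:
  49–73 → 25 bp
  74–158 → 85 bp
  159–268 then 1–48 → 110 + 48 = 158 bp
Sorted largest to smallest: 158, 85, 25 bp.

158, 85, 25 bp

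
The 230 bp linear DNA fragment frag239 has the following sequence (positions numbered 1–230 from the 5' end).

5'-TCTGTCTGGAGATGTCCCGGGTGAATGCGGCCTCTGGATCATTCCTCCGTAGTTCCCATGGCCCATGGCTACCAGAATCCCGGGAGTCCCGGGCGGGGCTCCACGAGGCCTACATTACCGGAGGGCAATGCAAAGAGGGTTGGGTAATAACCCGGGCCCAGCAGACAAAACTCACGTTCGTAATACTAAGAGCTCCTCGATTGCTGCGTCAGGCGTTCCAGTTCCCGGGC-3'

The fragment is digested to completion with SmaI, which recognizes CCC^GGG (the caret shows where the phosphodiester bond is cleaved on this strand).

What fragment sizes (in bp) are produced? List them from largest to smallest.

SmaI sites (CCCGGG) start at positions 16, 79, 88, 151, 224.
SmaI cuts after base 3 of each site, so after positions 18, 81, 90, 153, 226.
Linear molecule, 5 cuts → 6 fragments:
  1–18 → 18 bp
  19–81 → 63 bp
  82–90 → 9 bp
  91–153 → 63 bp
  154–226 → 73 bp
  227–230 → 4 bp
Sorted largest to smallest: 73, 63, 63, 18, 9, 4 bp.

73, 63, 63, 18, 9, 4 bp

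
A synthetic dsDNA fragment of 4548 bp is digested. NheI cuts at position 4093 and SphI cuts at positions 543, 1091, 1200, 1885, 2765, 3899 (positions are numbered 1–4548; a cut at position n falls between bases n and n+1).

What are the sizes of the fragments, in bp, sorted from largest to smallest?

1134, 880, 685, 548, 543, 455, 194, 109 bp

Combined cut positions (sorted): 543, 1091, 1200, 1885, 2765, 3899, 4093.
Linear molecule, 7 cuts → 8 fragments:
  543 − 0 = 543 bp
  1091 − 543 = 548 bp
  1200 − 1091 = 109 bp
  1885 − 1200 = 685 bp
  2765 − 1885 = 880 bp
  3899 − 2765 = 1134 bp
  4093 − 3899 = 194 bp
  4548 − 4093 = 455 bp
Sorted largest to smallest: 1134, 880, 685, 548, 543, 455, 194, 109 bp.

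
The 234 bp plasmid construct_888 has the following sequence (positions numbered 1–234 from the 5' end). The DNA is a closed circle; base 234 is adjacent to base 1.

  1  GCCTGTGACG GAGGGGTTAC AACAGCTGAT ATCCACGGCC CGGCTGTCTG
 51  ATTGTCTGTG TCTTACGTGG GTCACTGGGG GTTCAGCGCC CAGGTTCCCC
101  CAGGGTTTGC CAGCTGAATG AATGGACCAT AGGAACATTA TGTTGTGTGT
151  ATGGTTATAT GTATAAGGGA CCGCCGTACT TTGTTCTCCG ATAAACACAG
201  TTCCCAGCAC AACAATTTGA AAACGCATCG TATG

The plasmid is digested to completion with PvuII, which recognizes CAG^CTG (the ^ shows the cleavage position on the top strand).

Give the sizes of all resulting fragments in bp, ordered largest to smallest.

146, 88 bp

PvuII sites (CAGCTG) start at positions 23, 111.
PvuII cuts after base 3 of each site, so after positions 25, 113.
Circular molecule, 2 cuts → 2 fragments:
  26–113 → 88 bp
  114–234 then 1–25 → 121 + 25 = 146 bp
Sorted largest to smallest: 146, 88 bp.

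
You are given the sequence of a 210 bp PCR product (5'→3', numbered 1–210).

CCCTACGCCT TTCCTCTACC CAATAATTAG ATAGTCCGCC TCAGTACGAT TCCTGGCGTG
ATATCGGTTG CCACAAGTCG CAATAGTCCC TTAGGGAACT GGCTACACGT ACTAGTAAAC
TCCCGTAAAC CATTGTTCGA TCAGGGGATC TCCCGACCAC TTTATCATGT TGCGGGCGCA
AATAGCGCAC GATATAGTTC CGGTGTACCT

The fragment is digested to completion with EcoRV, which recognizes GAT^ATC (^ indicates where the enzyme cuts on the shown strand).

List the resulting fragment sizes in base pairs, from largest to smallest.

148, 62 bp

The EcoRV site (GATATC) starts at position 60.
EcoRV cuts after base 3 of each site, so after position 62.
Linear molecule, 1 cut → 2 fragments:
  1–62 → 62 bp
  63–210 → 148 bp
Sorted largest to smallest: 148, 62 bp.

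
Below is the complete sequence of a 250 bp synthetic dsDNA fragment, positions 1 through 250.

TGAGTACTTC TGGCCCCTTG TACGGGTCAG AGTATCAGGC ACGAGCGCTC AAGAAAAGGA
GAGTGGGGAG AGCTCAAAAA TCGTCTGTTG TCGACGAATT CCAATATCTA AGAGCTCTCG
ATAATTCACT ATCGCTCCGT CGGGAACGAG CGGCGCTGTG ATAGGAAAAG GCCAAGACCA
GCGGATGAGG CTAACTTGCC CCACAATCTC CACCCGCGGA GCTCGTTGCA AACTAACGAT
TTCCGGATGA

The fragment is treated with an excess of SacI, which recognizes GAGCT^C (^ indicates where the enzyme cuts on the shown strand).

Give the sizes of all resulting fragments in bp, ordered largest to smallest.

107, 74, 42, 27 bp

SacI sites (GAGCTC) start at positions 70, 112, 219.
SacI cuts after base 5 of each site (before the last base), so after positions 74, 116, 223.
Linear molecule, 3 cuts → 4 fragments:
  1–74 → 74 bp
  75–116 → 42 bp
  117–223 → 107 bp
  224–250 → 27 bp
Sorted largest to smallest: 107, 74, 42, 27 bp.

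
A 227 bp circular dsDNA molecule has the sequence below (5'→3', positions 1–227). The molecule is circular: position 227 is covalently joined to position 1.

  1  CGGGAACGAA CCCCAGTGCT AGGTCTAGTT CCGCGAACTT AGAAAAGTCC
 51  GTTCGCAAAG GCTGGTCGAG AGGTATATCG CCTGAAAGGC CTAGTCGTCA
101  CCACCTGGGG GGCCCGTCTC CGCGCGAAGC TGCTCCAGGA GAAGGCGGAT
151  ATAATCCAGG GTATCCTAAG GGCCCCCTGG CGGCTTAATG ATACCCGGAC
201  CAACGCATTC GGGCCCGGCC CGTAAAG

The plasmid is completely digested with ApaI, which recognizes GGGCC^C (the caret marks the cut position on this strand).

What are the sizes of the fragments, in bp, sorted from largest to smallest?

ApaI sites (GGGCCC) start at positions 110, 170, 211.
ApaI cuts after base 5 of each site (before the last base), so after positions 114, 174, 215.
Circular molecule, 3 cuts → 3 fragments:
  115–174 → 60 bp
  175–215 → 41 bp
  216–227 then 1–114 → 12 + 114 = 126 bp
Sorted largest to smallest: 126, 60, 41 bp.

126, 60, 41 bp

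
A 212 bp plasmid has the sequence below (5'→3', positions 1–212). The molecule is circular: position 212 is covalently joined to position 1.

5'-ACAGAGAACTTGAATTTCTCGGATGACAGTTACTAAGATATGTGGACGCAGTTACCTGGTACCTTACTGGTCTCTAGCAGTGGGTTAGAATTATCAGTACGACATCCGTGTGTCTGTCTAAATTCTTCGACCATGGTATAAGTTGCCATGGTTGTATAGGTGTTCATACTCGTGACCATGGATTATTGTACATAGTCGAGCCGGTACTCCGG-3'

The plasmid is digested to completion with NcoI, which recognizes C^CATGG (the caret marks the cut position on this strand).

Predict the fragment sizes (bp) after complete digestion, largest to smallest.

NcoI sites (CCATGG) start at positions 131, 146, 176.
NcoI cuts after the first base of each site, so after positions 131, 146, 176.
Circular molecule, 3 cuts → 3 fragments:
  132–146 → 15 bp
  147–176 → 30 bp
  177–212 then 1–131 → 36 + 131 = 167 bp
Sorted largest to smallest: 167, 30, 15 bp.

167, 30, 15 bp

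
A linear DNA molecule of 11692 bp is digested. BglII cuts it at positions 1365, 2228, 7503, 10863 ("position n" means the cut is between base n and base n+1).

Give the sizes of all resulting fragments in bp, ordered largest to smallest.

5275, 3360, 1365, 863, 829 bp

Linear molecule, 4 cuts → 5 fragments:
  1365 − 0 = 1365 bp
  2228 − 1365 = 863 bp
  7503 − 2228 = 5275 bp
  10863 − 7503 = 3360 bp
  11692 − 10863 = 829 bp
Sorted largest to smallest: 5275, 3360, 1365, 863, 829 bp.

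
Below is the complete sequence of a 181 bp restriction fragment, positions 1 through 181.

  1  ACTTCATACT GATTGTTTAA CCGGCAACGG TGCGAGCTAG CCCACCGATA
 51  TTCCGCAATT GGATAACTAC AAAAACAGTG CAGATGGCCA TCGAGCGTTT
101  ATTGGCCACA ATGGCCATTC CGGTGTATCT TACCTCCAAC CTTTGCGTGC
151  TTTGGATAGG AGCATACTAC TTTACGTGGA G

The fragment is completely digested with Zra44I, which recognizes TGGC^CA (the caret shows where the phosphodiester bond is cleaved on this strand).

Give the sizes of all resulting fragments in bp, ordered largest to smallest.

Zra44I sites (TGGCCA) start at positions 85, 103, 112.
Zra44I cuts after base 4 of each site, so after positions 88, 106, 115.
Linear molecule, 3 cuts → 4 fragments:
  1–88 → 88 bp
  89–106 → 18 bp
  107–115 → 9 bp
  116–181 → 66 bp
Sorted largest to smallest: 88, 66, 18, 9 bp.

88, 66, 18, 9 bp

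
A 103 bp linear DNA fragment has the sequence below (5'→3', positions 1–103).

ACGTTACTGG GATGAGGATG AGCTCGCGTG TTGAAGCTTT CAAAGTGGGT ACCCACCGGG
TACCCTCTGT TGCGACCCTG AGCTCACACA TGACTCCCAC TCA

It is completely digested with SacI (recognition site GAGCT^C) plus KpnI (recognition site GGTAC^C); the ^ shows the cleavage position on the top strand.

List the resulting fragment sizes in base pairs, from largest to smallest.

SacI sites (GAGCTC) start at positions 20, 80.
SacI cuts after base 5 of each site (before the last base), so after positions 24, 84.
KpnI sites (GGTACC) start at positions 48, 59.
KpnI cuts after base 5 of each site (before the last base), so after positions 52, 63.
Combined cut positions: 24, 52, 63, 84.
Linear molecule, 4 cuts → 5 fragments:
  1–24 → 24 bp
  25–52 → 28 bp
  53–63 → 11 bp
  64–84 → 21 bp
  85–103 → 19 bp
Sorted largest to smallest: 28, 24, 21, 19, 11 bp.

28, 24, 21, 19, 11 bp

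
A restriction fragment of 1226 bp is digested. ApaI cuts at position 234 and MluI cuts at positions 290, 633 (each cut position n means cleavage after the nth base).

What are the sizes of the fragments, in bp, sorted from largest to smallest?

Combined cut positions (sorted): 234, 290, 633.
Linear molecule, 3 cuts → 4 fragments:
  234 − 0 = 234 bp
  290 − 234 = 56 bp
  633 − 290 = 343 bp
  1226 − 633 = 593 bp
Sorted largest to smallest: 593, 343, 234, 56 bp.

593, 343, 234, 56 bp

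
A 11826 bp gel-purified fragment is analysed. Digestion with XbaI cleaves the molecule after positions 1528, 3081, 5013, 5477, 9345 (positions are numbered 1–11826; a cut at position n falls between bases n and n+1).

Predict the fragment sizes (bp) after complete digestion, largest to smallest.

3868, 2481, 1932, 1553, 1528, 464 bp

Linear molecule, 5 cuts → 6 fragments:
  1528 − 0 = 1528 bp
  3081 − 1528 = 1553 bp
  5013 − 3081 = 1932 bp
  5477 − 5013 = 464 bp
  9345 − 5477 = 3868 bp
  11826 − 9345 = 2481 bp
Sorted largest to smallest: 3868, 2481, 1932, 1553, 1528, 464 bp.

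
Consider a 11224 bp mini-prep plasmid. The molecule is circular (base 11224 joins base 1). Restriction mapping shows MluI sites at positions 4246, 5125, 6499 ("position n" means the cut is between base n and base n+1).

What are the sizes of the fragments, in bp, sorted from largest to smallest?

Circular molecule, 3 cuts → 3 fragments:
  5125 − 4246 = 879 bp
  6499 − 5125 = 1374 bp
  wrap: 11224 − 6499 + 4246 = 8971 bp
Sorted largest to smallest: 8971, 1374, 879 bp.

8971, 1374, 879 bp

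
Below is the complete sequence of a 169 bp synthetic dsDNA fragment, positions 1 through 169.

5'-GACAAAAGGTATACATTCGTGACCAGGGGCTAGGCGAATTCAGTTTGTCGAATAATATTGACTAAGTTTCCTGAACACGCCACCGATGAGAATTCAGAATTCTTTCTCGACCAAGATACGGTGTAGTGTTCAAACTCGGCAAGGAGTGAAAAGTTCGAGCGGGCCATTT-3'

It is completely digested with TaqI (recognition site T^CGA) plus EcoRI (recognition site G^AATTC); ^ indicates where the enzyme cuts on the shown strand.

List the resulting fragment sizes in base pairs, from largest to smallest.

48, 42, 36, 14, 12, 10, 7 bp

TaqI sites (TCGA) start at positions 48, 107, 155.
TaqI cuts after the first base of each site, so after positions 48, 107, 155.
EcoRI sites (GAATTC) start at positions 36, 90, 97.
EcoRI cuts after the first base of each site, so after positions 36, 90, 97.
Combined cut positions: 36, 48, 90, 97, 107, 155.
Linear molecule, 6 cuts → 7 fragments:
  1–36 → 36 bp
  37–48 → 12 bp
  49–90 → 42 bp
  91–97 → 7 bp
  98–107 → 10 bp
  108–155 → 48 bp
  156–169 → 14 bp
Sorted largest to smallest: 48, 42, 36, 14, 12, 10, 7 bp.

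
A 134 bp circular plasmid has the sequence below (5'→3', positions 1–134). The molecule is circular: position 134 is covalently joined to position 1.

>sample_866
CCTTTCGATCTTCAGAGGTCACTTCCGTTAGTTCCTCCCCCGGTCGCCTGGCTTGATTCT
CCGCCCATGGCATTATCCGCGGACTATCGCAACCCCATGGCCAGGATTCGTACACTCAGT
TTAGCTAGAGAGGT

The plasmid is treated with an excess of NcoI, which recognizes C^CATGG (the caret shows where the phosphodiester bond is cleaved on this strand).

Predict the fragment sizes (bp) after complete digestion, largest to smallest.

NcoI sites (CCATGG) start at positions 65, 95.
NcoI cuts after the first base of each site, so after positions 65, 95.
Circular molecule, 2 cuts → 2 fragments:
  66–95 → 30 bp
  96–134 then 1–65 → 39 + 65 = 104 bp
Sorted largest to smallest: 104, 30 bp.

104, 30 bp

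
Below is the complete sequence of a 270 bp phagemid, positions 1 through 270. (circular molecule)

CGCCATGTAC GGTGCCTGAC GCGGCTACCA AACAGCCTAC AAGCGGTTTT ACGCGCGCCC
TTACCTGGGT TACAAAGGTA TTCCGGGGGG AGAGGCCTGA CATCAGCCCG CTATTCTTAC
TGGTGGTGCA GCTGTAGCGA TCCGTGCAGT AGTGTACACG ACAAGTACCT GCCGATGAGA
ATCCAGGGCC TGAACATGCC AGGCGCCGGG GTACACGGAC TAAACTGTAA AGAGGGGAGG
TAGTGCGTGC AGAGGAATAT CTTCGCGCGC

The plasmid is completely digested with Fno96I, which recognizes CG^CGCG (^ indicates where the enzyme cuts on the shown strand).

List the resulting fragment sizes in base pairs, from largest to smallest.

212, 58 bp

Fno96I sites (CGCGCG) start at positions 52, 264.
Fno96I cuts after base 2 of each site, so after positions 53, 265.
Circular molecule, 2 cuts → 2 fragments:
  54–265 → 212 bp
  266–270 then 1–53 → 5 + 53 = 58 bp
Sorted largest to smallest: 212, 58 bp.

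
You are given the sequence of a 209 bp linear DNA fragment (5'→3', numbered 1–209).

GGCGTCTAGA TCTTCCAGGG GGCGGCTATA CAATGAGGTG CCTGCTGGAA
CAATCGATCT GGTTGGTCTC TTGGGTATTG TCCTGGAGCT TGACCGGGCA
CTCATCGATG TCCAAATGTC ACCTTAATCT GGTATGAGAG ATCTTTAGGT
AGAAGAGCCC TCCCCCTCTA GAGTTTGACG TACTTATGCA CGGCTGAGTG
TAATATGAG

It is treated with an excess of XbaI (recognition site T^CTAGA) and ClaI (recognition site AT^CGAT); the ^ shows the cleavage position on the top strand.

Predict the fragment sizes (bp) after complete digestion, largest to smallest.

62, 51, 49, 42, 5 bp

XbaI sites (TCTAGA) start at positions 5, 167.
XbaI cuts after the first base of each site, so after positions 5, 167.
ClaI sites (ATCGAT) start at positions 53, 104.
ClaI cuts after base 2 of each site, so after positions 54, 105.
Combined cut positions: 5, 54, 105, 167.
Linear molecule, 4 cuts → 5 fragments:
  1–5 → 5 bp
  6–54 → 49 bp
  55–105 → 51 bp
  106–167 → 62 bp
  168–209 → 42 bp
Sorted largest to smallest: 62, 51, 49, 42, 5 bp.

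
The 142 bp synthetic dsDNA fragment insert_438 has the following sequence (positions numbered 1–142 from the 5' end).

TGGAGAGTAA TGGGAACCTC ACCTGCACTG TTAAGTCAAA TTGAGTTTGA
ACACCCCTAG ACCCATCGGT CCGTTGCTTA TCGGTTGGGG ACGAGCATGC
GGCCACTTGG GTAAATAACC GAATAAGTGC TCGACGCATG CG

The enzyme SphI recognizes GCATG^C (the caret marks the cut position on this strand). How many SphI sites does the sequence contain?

2

GCATGC occurs starting at positions 95, 136.
SphI cuts at 2 sites.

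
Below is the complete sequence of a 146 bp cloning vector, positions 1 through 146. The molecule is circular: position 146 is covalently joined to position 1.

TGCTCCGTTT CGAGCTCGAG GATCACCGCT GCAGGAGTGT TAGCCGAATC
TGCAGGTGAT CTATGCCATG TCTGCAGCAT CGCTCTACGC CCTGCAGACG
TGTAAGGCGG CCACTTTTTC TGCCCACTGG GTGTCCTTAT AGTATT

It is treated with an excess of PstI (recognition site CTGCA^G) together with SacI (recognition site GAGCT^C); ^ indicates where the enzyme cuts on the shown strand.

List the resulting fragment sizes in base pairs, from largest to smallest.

PstI sites (CTGCAG) start at positions 29, 50, 72, 92.
PstI cuts after base 5 of each site (before the last base), so after positions 33, 54, 76, 96.
The SacI site (GAGCTC) starts at position 12.
SacI cuts after base 5 of each site (before the last base), so after position 16.
Combined cut positions: 16, 33, 54, 76, 96.
Circular molecule, 5 cuts → 5 fragments:
  17–33 → 17 bp
  34–54 → 21 bp
  55–76 → 22 bp
  77–96 → 20 bp
  97–146 then 1–16 → 50 + 16 = 66 bp
Sorted largest to smallest: 66, 22, 21, 20, 17 bp.

66, 22, 21, 20, 17 bp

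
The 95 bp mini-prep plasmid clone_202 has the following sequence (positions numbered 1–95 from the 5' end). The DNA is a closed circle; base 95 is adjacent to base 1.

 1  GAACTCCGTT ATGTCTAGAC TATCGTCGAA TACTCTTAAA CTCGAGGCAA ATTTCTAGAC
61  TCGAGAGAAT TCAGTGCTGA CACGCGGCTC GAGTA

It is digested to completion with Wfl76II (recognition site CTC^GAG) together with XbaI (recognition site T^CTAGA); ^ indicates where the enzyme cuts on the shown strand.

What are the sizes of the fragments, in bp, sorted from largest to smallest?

29, 28, 19, 11, 8 bp

Wfl76II sites (CTCGAG) start at positions 41, 60, 88.
Wfl76II cuts after base 3 of each site, so after positions 43, 62, 90.
XbaI sites (TCTAGA) start at positions 14, 54.
XbaI cuts after the first base of each site, so after positions 14, 54.
Combined cut positions: 14, 43, 54, 62, 90.
Circular molecule, 5 cuts → 5 fragments:
  15–43 → 29 bp
  44–54 → 11 bp
  55–62 → 8 bp
  63–90 → 28 bp
  91–95 then 1–14 → 5 + 14 = 19 bp
Sorted largest to smallest: 29, 28, 19, 11, 8 bp.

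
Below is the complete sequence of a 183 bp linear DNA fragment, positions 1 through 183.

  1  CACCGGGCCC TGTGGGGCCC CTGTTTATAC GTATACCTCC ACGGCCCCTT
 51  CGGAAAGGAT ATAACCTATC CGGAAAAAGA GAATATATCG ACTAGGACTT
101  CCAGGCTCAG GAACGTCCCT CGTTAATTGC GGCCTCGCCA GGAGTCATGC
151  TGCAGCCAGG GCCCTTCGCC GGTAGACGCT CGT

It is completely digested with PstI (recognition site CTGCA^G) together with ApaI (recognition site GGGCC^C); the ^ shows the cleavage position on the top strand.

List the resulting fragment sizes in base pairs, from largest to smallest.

The PstI site (CTGCAG) starts at position 150.
PstI cuts after base 5 of each site (before the last base), so after position 154.
ApaI sites (GGGCCC) start at positions 5, 15, 159.
ApaI cuts after base 5 of each site (before the last base), so after positions 9, 19, 163.
Combined cut positions: 9, 19, 154, 163.
Linear molecule, 4 cuts → 5 fragments:
  1–9 → 9 bp
  10–19 → 10 bp
  20–154 → 135 bp
  155–163 → 9 bp
  164–183 → 20 bp
Sorted largest to smallest: 135, 20, 10, 9, 9 bp.

135, 20, 10, 9, 9 bp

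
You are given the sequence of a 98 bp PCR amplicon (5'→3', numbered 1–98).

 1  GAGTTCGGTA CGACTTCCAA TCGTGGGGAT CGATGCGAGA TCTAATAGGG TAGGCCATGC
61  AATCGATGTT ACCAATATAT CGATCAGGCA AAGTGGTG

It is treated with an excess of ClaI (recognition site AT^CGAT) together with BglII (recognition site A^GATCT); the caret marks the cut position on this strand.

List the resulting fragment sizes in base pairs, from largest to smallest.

ClaI sites (ATCGAT) start at positions 29, 62, 79.
ClaI cuts after base 2 of each site, so after positions 30, 63, 80.
The BglII site (AGATCT) starts at position 38.
BglII cuts after the first base of each site, so after position 38.
Combined cut positions: 30, 38, 63, 80.
Linear molecule, 4 cuts → 5 fragments:
  1–30 → 30 bp
  31–38 → 8 bp
  39–63 → 25 bp
  64–80 → 17 bp
  81–98 → 18 bp
Sorted largest to smallest: 30, 25, 18, 17, 8 bp.

30, 25, 18, 17, 8 bp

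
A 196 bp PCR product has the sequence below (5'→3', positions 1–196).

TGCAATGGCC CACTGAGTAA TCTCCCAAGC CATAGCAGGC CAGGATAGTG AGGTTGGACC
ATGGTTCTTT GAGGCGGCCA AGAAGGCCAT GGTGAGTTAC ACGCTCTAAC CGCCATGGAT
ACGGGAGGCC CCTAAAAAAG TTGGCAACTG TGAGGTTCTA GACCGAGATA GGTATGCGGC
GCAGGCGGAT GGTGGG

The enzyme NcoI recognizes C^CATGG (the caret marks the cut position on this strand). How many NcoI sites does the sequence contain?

CCATGG occurs starting at positions 59, 87, 113.
NcoI cuts at 3 sites.

3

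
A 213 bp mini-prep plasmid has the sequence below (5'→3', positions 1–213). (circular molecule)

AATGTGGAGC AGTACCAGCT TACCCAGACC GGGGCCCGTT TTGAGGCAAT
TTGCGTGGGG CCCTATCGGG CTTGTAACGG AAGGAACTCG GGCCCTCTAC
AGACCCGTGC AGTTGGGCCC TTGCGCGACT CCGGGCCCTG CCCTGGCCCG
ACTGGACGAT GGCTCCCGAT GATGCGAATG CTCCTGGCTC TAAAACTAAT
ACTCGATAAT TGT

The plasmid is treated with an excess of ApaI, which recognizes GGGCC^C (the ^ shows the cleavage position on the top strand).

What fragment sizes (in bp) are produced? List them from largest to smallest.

112, 32, 26, 25, 18 bp

ApaI sites (GGGCCC) start at positions 32, 58, 90, 115, 133.
ApaI cuts after base 5 of each site (before the last base), so after positions 36, 62, 94, 119, 137.
Circular molecule, 5 cuts → 5 fragments:
  37–62 → 26 bp
  63–94 → 32 bp
  95–119 → 25 bp
  120–137 → 18 bp
  138–213 then 1–36 → 76 + 36 = 112 bp
Sorted largest to smallest: 112, 32, 26, 25, 18 bp.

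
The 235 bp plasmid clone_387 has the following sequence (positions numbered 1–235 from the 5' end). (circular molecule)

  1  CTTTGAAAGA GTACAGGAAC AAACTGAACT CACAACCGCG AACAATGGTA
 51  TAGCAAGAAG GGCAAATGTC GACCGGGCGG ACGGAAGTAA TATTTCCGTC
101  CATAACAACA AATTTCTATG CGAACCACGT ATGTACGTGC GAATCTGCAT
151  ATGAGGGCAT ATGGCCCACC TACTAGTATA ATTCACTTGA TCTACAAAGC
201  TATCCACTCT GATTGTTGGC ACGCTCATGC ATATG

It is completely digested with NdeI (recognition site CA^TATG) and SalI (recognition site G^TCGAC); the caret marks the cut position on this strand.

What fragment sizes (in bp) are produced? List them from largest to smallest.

NdeI sites (CATATG) start at positions 148, 158, 230.
NdeI cuts after base 2 of each site, so after positions 149, 159, 231.
The SalI site (GTCGAC) starts at position 68.
SalI cuts after the first base of each site, so after position 68.
Combined cut positions: 68, 149, 159, 231.
Circular molecule, 4 cuts → 4 fragments:
  69–149 → 81 bp
  150–159 → 10 bp
  160–231 → 72 bp
  232–235 then 1–68 → 4 + 68 = 72 bp
Sorted largest to smallest: 81, 72, 72, 10 bp.

81, 72, 72, 10 bp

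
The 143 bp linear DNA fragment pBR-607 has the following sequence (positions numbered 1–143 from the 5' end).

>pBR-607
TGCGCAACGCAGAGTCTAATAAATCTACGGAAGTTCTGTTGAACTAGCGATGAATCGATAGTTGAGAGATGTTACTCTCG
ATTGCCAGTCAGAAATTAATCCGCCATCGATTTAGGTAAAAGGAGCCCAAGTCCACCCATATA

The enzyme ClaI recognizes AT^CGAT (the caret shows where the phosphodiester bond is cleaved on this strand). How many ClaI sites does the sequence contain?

ATCGAT occurs starting at positions 54, 106.
ClaI cuts at 2 sites.

2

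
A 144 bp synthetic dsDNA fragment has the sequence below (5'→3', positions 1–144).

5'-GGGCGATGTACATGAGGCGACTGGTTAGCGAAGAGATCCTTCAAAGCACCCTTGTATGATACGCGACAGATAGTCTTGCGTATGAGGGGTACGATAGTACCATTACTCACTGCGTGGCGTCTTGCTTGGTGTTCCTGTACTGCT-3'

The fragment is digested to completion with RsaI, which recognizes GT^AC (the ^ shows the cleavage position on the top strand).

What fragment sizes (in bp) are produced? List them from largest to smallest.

81, 40, 9, 8, 6 bp

RsaI sites (GTAC) start at positions 8, 89, 97, 137.
RsaI cuts after base 2 of each site, so after positions 9, 90, 98, 138.
Linear molecule, 4 cuts → 5 fragments:
  1–9 → 9 bp
  10–90 → 81 bp
  91–98 → 8 bp
  99–138 → 40 bp
  139–144 → 6 bp
Sorted largest to smallest: 81, 40, 9, 8, 6 bp.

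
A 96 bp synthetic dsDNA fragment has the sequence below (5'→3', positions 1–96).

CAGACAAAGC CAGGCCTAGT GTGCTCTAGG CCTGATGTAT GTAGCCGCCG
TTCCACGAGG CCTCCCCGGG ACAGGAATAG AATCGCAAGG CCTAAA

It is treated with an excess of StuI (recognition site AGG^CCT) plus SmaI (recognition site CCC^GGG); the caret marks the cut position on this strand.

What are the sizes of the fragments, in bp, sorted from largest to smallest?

30, 23, 16, 14, 7, 6 bp

StuI sites (AGGCCT) start at positions 12, 28, 58, 88.
StuI cuts after base 3 of each site, so after positions 14, 30, 60, 90.
The SmaI site (CCCGGG) starts at position 65.
SmaI cuts after base 3 of each site, so after position 67.
Combined cut positions: 14, 30, 60, 67, 90.
Linear molecule, 5 cuts → 6 fragments:
  1–14 → 14 bp
  15–30 → 16 bp
  31–60 → 30 bp
  61–67 → 7 bp
  68–90 → 23 bp
  91–96 → 6 bp
Sorted largest to smallest: 30, 23, 16, 14, 7, 6 bp.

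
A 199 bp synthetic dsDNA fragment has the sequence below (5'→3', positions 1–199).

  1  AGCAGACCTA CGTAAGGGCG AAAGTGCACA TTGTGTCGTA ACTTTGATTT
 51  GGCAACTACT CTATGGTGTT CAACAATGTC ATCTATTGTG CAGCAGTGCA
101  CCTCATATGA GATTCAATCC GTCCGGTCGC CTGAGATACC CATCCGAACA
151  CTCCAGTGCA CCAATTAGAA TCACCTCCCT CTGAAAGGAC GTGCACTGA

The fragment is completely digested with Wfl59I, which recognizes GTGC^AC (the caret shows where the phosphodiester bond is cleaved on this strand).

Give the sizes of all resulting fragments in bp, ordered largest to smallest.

72, 60, 35, 27, 5 bp

Wfl59I sites (GTGCAC) start at positions 24, 96, 156, 191.
Wfl59I cuts after base 4 of each site, so after positions 27, 99, 159, 194.
Linear molecule, 4 cuts → 5 fragments:
  1–27 → 27 bp
  28–99 → 72 bp
  100–159 → 60 bp
  160–194 → 35 bp
  195–199 → 5 bp
Sorted largest to smallest: 72, 60, 35, 27, 5 bp.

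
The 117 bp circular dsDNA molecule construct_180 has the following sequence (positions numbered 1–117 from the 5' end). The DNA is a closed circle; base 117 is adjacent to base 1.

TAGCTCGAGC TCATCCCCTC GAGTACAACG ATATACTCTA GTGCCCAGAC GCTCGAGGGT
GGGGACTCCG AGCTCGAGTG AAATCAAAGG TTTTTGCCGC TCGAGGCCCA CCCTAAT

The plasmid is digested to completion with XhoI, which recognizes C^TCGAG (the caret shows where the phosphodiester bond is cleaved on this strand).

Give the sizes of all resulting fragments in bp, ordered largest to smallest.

34, 27, 21, 21, 14 bp

XhoI sites (CTCGAG) start at positions 4, 18, 52, 73, 100.
XhoI cuts after the first base of each site, so after positions 4, 18, 52, 73, 100.
Circular molecule, 5 cuts → 5 fragments:
  5–18 → 14 bp
  19–52 → 34 bp
  53–73 → 21 bp
  74–100 → 27 bp
  101–117 then 1–4 → 17 + 4 = 21 bp
Sorted largest to smallest: 34, 27, 21, 21, 14 bp.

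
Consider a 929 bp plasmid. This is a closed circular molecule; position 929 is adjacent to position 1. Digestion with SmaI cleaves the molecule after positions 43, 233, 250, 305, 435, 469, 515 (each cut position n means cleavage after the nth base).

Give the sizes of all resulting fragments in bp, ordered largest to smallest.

Circular molecule, 7 cuts → 7 fragments:
  233 − 43 = 190 bp
  250 − 233 = 17 bp
  305 − 250 = 55 bp
  435 − 305 = 130 bp
  469 − 435 = 34 bp
  515 − 469 = 46 bp
  wrap: 929 − 515 + 43 = 457 bp
Sorted largest to smallest: 457, 190, 130, 55, 46, 34, 17 bp.

457, 190, 130, 55, 46, 34, 17 bp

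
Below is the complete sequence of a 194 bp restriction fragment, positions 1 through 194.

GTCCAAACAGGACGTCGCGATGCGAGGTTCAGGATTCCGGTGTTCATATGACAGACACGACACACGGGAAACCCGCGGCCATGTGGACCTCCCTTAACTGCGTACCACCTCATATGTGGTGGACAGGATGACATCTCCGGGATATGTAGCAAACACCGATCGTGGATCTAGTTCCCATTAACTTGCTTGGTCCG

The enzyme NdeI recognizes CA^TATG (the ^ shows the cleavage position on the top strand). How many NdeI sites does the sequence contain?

CATATG occurs starting at positions 45, 111.
NdeI cuts at 2 sites.

2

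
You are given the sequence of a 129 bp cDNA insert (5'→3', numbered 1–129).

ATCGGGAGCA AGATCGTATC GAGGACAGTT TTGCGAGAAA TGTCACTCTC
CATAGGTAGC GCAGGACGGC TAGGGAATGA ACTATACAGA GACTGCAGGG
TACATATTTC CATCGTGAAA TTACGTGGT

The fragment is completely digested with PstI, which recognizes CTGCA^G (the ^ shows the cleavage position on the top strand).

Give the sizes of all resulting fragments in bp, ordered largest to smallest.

97, 32 bp

The PstI site (CTGCAG) starts at position 93.
PstI cuts after base 5 of each site (before the last base), so after position 97.
Linear molecule, 1 cut → 2 fragments:
  1–97 → 97 bp
  98–129 → 32 bp
Sorted largest to smallest: 97, 32 bp.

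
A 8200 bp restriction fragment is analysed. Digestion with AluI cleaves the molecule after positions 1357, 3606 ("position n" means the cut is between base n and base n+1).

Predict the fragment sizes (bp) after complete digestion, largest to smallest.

Linear molecule, 2 cuts → 3 fragments:
  1357 − 0 = 1357 bp
  3606 − 1357 = 2249 bp
  8200 − 3606 = 4594 bp
Sorted largest to smallest: 4594, 2249, 1357 bp.

4594, 2249, 1357 bp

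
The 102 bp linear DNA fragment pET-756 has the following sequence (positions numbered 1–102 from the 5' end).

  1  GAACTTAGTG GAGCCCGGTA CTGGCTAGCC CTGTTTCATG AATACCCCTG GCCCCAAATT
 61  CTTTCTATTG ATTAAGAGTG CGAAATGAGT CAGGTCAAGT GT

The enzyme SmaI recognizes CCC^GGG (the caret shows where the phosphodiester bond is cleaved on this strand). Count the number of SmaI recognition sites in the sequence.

No occurrence of CCCGGG is present in the sequence.
SmaI does not cut: 0 sites.

0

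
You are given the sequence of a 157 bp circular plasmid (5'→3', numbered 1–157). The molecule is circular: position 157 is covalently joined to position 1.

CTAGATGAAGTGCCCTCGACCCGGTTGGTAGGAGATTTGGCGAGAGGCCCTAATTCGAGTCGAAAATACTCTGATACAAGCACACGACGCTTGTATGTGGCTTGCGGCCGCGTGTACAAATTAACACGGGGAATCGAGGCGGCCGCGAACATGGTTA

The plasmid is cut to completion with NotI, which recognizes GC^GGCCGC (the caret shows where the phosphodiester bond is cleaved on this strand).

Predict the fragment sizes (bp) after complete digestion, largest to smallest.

NotI sites (GCGGCCGC) start at positions 104, 139.
NotI cuts after base 2 of each site, so after positions 105, 140.
Circular molecule, 2 cuts → 2 fragments:
  106–140 → 35 bp
  141–157 then 1–105 → 17 + 105 = 122 bp
Sorted largest to smallest: 122, 35 bp.

122, 35 bp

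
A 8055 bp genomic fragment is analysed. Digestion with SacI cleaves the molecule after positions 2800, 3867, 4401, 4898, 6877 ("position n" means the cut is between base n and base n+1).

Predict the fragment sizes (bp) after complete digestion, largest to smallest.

Linear molecule, 5 cuts → 6 fragments:
  2800 − 0 = 2800 bp
  3867 − 2800 = 1067 bp
  4401 − 3867 = 534 bp
  4898 − 4401 = 497 bp
  6877 − 4898 = 1979 bp
  8055 − 6877 = 1178 bp
Sorted largest to smallest: 2800, 1979, 1178, 1067, 534, 497 bp.

2800, 1979, 1178, 1067, 534, 497 bp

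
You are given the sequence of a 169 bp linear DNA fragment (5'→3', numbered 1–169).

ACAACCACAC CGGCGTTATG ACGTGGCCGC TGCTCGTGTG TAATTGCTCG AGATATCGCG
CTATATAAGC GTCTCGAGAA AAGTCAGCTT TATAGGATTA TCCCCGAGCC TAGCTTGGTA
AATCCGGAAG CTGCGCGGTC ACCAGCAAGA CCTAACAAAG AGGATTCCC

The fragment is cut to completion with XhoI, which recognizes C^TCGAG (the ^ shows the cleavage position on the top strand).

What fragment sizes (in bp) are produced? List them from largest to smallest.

96, 47, 26 bp

XhoI sites (CTCGAG) start at positions 47, 73.
XhoI cuts after the first base of each site, so after positions 47, 73.
Linear molecule, 2 cuts → 3 fragments:
  1–47 → 47 bp
  48–73 → 26 bp
  74–169 → 96 bp
Sorted largest to smallest: 96, 47, 26 bp.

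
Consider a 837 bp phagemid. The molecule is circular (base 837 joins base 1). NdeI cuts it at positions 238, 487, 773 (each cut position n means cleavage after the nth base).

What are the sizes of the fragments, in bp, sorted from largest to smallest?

302, 286, 249 bp

Circular molecule, 3 cuts → 3 fragments:
  487 − 238 = 249 bp
  773 − 487 = 286 bp
  wrap: 837 − 773 + 238 = 302 bp
Sorted largest to smallest: 302, 286, 249 bp.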